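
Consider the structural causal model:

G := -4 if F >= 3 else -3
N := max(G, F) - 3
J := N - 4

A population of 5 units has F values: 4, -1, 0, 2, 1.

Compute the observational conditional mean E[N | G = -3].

Observing G=-3 restricts to units where G's equation naturally yields -3: F ∈ {-1, 0, 2, 1}. In that subpopulation N = -4, -3, -1, -2, mean -2.5.

-2.5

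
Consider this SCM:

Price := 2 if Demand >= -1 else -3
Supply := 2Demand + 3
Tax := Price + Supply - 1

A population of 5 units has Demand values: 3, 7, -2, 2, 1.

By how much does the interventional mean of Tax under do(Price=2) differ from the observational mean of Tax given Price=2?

The intervention sets Price=2 in all 5 units regardless of Demand. Recomputing Tax per unit gives 10, 18, 0, 8, 6; average 8.4.
Conditioning on Price=2 selects the 4 unit(s) with Demand ∈ {3, 7, 2, 1}. Their Tax values: 10, 18, 8, 6. Mean = 10.5.
Difference = 8.4 − 10.5 = -2.1.

-2.1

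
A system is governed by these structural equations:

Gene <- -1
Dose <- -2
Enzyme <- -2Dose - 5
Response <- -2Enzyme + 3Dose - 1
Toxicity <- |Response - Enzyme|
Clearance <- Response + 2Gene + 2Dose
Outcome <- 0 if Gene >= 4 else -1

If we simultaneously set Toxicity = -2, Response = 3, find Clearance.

-3

Setting Toxicity = -2, Response = 3 by intervention discards those variables' equations.
Clearance = Response + 2Gene + 2Dose  [with Response=3, Gene=-1, Dose=-2]  = -3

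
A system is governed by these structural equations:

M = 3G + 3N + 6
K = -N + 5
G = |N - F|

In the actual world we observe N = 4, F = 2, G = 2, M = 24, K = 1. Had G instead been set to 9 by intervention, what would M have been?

The intervention breaks the incoming arrows to G: G = |N - F| no longer applies, and G = 9.
M = 3G + 3N + 6  [with G=9, N=4]  = 45

45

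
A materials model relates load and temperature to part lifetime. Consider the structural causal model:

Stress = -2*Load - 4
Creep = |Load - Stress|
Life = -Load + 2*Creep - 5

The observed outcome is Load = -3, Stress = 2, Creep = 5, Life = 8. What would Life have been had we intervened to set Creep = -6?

-14

The intervention breaks the incoming arrows to Creep: Creep = |Load - Stress| no longer applies, and Creep = -6.
Life = -Load + 2*Creep - 5  [with Load=-3, Creep=-6]  = -14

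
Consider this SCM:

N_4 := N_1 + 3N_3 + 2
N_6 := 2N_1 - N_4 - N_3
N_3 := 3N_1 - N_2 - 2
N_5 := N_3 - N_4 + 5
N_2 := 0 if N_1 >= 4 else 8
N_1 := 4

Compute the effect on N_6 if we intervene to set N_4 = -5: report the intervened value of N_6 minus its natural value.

41

Under do(N_4=-5), the mechanism N_4 := N_1 + 3N_3 + 2 is discarded; N_4 is fixed at -5.
N_2 = 0 if N_1 >= 4 else 8  [with N_1=4]  = 0
N_3 = 3N_1 - N_2 - 2  [with N_1=4, N_2=0]  = 10
N_6 = 2N_1 - N_4 - N_3  [with N_1=4, N_4=-5, N_3=10]  = 3
Without intervention: N_2 = 0 if N_1 >= 4 else 8  [with N_1=4]  = 0; N_3 = 3N_1 - N_2 - 2  [with N_1=4, N_2=0]  = 10; N_4 = N_1 + 3N_3 + 2  [with N_1=4, N_3=10]  = 36; N_6 = 2N_1 - N_4 - N_3  [with N_1=4, N_4=36, N_3=10]  = -38.
Change = 3 − (-38) = 41.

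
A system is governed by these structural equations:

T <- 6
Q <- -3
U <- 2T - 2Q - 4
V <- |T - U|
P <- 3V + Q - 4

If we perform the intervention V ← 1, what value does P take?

Intervening sets V = 1 and removes its equation (V <- |T - U|).
P = 3V + Q - 4  [with V=1, Q=-3]  = -4

-4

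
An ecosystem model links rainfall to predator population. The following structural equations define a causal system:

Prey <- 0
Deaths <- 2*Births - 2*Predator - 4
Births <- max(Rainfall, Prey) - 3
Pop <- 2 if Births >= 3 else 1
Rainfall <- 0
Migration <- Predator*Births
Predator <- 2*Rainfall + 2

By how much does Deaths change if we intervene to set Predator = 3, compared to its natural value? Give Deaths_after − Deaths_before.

do(Predator=3) replaces the equation Predator <- 2*Rainfall + 2 with the constant Predator = 3.
Births = max(Rainfall, Prey) - 3  [with Rainfall=0, Prey=0]  = -3
Deaths = 2*Births - 2*Predator - 4  [with Births=-3, Predator=3]  = -16
Without intervention: Predator = 2*Rainfall + 2  [with Rainfall=0]  = 2; Births = max(Rainfall, Prey) - 3  [with Rainfall=0, Prey=0]  = -3; Deaths = 2*Births - 2*Predator - 4  [with Births=-3, Predator=2]  = -14.
Change = -16 − (-14) = -2.

-2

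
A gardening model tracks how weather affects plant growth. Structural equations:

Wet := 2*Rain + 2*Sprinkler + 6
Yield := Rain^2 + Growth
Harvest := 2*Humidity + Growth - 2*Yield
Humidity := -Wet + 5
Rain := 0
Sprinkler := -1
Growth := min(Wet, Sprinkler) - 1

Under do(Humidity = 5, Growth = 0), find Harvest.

Setting Humidity = 5, Growth = 0 by intervention discards those variables' equations.
Yield = Rain^2 + Growth  [with Rain=0, Growth=0]  = 0
Harvest = 2*Humidity + Growth - 2*Yield  [with Humidity=5, Growth=0, Yield=0]  = 10

10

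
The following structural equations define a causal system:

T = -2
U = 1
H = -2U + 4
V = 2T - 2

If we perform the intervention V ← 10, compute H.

2

Under do(V=10), the mechanism V = 2T - 2 is discarded; V is fixed at 10.
Since H is not a descendant of the intervened variable, it is unaffected.
H = -2U + 4  [with U=1]  = 2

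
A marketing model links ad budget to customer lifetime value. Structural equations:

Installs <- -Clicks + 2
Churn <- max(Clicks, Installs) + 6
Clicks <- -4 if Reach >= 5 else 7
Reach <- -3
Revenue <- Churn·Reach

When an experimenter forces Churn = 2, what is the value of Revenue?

-6

Intervening sets Churn = 2 and removes its equation (Churn <- max(Clicks, Installs) + 6).
Revenue = Churn·Reach  [with Churn=2, Reach=-3]  = -6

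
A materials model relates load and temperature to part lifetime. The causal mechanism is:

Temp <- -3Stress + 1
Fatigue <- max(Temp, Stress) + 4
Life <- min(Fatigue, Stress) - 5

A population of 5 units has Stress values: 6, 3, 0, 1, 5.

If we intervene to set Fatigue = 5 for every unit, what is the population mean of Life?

Under do(Fatigue=5), Fatigue's equation is replaced by Fatigue=5 for every unit. Per-unit Life: 0, -2, -5, -4, 0. Mean = -2.2.

-2.2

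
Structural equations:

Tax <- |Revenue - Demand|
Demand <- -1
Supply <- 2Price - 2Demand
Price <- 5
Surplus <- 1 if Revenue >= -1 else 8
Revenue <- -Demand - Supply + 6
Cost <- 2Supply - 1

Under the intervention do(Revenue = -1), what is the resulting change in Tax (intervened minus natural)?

-4

The intervention breaks the incoming arrows to Revenue: Revenue <- -Demand - Supply + 6 no longer applies, and Revenue = -1.
Tax = |Revenue - Demand|  [with Revenue=-1, Demand=-1]  = 0
Without intervention: Supply = 2Price - 2Demand  [with Price=5, Demand=-1]  = 12; Revenue = -Demand - Supply + 6  [with Demand=-1, Supply=12]  = -5; Tax = |Revenue - Demand|  [with Revenue=-5, Demand=-1]  = 4.
Change = 0 − 4 = -4.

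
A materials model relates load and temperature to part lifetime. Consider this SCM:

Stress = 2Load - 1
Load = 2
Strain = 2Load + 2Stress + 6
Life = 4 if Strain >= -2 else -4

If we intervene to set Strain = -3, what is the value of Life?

-4

The intervention breaks the incoming arrows to Strain: Strain = 2Load + 2Stress + 6 no longer applies, and Strain = -3.
Life = 4 if Strain >= -2 else -4  [with Strain=-3]  = -4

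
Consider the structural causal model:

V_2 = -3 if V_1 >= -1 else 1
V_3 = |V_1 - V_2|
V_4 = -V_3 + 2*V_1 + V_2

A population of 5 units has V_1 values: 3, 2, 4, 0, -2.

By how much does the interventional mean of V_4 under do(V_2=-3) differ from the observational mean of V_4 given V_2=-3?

-0.85

Under do(V_2=-3), V_2's equation is replaced by V_2=-3 for every unit. Per-unit V_4: -3, -4, -2, -6, -8. Mean = -4.6.
E[V_4|V_2=-3] averages over only the 4 units with V_2=-3 (V_1 = 3, 2, 4, 0): V_4 = -3, -4, -2, -6, mean -3.75.
Difference = -4.6 − (-3.75) = -0.85.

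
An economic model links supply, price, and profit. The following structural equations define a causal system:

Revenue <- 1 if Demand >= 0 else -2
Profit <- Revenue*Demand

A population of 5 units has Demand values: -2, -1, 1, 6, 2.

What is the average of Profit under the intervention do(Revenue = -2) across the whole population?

-2.4

Under do(Revenue=-2), Revenue's equation is replaced by Revenue=-2 for every unit. Per-unit Profit: 4, 2, -2, -12, -4. Mean = -2.4.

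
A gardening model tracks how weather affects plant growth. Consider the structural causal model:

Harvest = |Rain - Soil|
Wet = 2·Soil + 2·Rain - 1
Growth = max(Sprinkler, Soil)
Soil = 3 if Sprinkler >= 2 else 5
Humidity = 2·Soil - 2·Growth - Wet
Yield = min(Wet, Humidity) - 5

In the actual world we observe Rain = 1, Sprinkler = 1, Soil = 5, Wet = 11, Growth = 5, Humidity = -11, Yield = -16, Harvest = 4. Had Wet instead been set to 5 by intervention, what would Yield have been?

The intervention breaks the incoming arrows to Wet: Wet = 2·Soil + 2·Rain - 1 no longer applies, and Wet = 5.
Soil = 3 if Sprinkler >= 2 else 5  [with Sprinkler=1]  = 5
Growth = max(Sprinkler, Soil)  [with Sprinkler=1, Soil=5]  = 5
Humidity = 2·Soil - 2·Growth - Wet  [with Soil=5, Growth=5, Wet=5]  = -5
Yield = min(Wet, Humidity) - 5  [with Wet=5, Humidity=-5]  = -10

-10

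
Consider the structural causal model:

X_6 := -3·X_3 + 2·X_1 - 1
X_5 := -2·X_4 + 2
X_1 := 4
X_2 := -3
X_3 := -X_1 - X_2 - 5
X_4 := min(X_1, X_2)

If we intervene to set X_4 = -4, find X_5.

10

Intervening sets X_4 = -4 and removes its equation (X_4 := min(X_1, X_2)).
X_5 = -2·X_4 + 2  [with X_4=-4]  = 10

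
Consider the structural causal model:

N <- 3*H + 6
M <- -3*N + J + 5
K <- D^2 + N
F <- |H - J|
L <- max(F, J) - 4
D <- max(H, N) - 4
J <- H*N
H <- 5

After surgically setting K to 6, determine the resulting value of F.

100

Intervening sets K = 6 and removes its equation (K <- D^2 + N).
Since F is not a descendant of the intervened variable, it is unaffected.
N = 3*H + 6  [with H=5]  = 21
J = H*N  [with H=5, N=21]  = 105
F = |H - J|  [with H=5, J=105]  = 100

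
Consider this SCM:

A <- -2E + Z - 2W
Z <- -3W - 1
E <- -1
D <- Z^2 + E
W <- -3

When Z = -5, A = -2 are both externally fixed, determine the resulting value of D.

Setting Z = -5, A = -2 by intervention discards those variables' equations.
D = Z^2 + E  [with Z=-5, E=-1]  = 24

24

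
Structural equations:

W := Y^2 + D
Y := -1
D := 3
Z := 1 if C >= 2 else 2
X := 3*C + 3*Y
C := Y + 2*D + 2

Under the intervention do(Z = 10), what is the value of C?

7

do(Z=10) replaces the equation Z := 1 if C >= 2 else 2 with the constant Z = 10.
No directed path runs from Z to C, so C keeps its natural value.
C = Y + 2*D + 2  [with Y=-1, D=3]  = 7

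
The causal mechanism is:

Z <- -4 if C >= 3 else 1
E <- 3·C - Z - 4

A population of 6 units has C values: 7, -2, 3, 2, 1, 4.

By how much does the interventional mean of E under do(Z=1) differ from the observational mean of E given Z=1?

6.5

Every unit gets Z=1 under the intervention. E values become 16, -11, 4, 1, -2, 7; E[E|do(Z=1)] = 2.5.
Observing Z=1 restricts to units where Z's equation naturally yields 1: C ∈ {-2, 2, 1}. In that subpopulation E = -11, 1, -2, mean -4.
Difference = 2.5 − (-4) = 6.5.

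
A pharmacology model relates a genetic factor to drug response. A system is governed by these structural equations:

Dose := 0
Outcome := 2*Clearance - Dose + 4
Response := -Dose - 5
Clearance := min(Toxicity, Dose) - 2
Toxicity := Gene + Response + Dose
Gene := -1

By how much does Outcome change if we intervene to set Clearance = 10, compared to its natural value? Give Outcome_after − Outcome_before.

The intervention breaks the incoming arrows to Clearance: Clearance := min(Toxicity, Dose) - 2 no longer applies, and Clearance = 10.
Outcome = 2*Clearance - Dose + 4  [with Clearance=10, Dose=0]  = 24
Without intervention: Response = -Dose - 5  [with Dose=0]  = -5; Toxicity = Gene + Response + Dose  [with Gene=-1, Response=-5, Dose=0]  = -6; Clearance = min(Toxicity, Dose) - 2  [with Toxicity=-6, Dose=0]  = -8; Outcome = 2*Clearance - Dose + 4  [with Clearance=-8, Dose=0]  = -12.
Change = 24 − (-12) = 36.

36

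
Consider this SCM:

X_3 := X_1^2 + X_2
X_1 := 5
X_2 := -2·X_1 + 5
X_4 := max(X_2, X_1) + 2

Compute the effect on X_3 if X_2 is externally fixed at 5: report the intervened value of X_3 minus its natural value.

10

The intervention breaks the incoming arrows to X_2: X_2 := -2·X_1 + 5 no longer applies, and X_2 = 5.
X_3 = X_1^2 + X_2  [with X_1=5, X_2=5]  = 30
Without intervention: X_2 = -2·X_1 + 5  [with X_1=5]  = -5; X_3 = X_1^2 + X_2  [with X_1=5, X_2=-5]  = 20.
Change = 30 − 20 = 10.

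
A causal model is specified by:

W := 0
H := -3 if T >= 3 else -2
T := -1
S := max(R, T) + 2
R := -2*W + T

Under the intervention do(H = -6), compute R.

-1

do(H=-6) replaces the equation H := -3 if T >= 3 else -2 with the constant H = -6.
R is not downstream of the intervention, so its value is determined by the original equations.
R = -2*W + T  [with W=0, T=-1]  = -1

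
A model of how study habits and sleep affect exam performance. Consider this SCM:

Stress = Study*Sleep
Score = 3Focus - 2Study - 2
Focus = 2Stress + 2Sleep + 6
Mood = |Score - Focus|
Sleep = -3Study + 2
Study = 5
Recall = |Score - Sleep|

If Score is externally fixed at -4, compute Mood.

146

The intervention breaks the incoming arrows to Score: Score = 3Focus - 2Study - 2 no longer applies, and Score = -4.
Sleep = -3Study + 2  [with Study=5]  = -13
Stress = Study*Sleep  [with Study=5, Sleep=-13]  = -65
Focus = 2Stress + 2Sleep + 6  [with Stress=-65, Sleep=-13]  = -150
Mood = |Score - Focus|  [with Score=-4, Focus=-150]  = 146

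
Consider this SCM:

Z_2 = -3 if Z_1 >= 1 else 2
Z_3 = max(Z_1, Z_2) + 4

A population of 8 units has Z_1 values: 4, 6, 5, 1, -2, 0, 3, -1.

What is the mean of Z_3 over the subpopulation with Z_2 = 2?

6

E[Z_3|Z_2=2] averages over only the 3 units with Z_2=2 (Z_1 = -2, 0, -1): Z_3 = 6, 6, 6, mean 6.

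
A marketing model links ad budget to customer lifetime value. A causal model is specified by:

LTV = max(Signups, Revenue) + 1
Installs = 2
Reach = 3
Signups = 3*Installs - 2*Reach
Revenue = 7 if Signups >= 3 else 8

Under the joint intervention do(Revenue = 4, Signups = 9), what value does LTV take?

The joint intervention fixes Revenue = 4, Signups = 9, removing each variable's own equation.
LTV = max(Signups, Revenue) + 1  [with Signups=9, Revenue=4]  = 10

10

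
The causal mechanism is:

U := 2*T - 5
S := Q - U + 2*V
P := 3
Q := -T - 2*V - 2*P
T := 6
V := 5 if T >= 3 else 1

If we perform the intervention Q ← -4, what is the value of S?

Under do(Q=-4), the mechanism Q := -T - 2*V - 2*P is discarded; Q is fixed at -4.
V = 5 if T >= 3 else 1  [with T=6]  = 5
U = 2*T - 5  [with T=6]  = 7
S = Q - U + 2*V  [with Q=-4, U=7, V=5]  = -1

-1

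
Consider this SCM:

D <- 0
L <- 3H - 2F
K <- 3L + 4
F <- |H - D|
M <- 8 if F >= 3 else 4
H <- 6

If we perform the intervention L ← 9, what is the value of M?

8

The intervention breaks the incoming arrows to L: L <- 3H - 2F no longer applies, and L = 9.
Since M is not a descendant of the intervened variable, it is unaffected.
F = |H - D|  [with H=6, D=0]  = 6
M = 8 if F >= 3 else 4  [with F=6]  = 8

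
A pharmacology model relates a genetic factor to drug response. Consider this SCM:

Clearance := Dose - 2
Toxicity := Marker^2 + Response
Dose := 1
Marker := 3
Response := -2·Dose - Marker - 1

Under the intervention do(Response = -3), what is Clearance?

-1

do(Response=-3) replaces the equation Response := -2·Dose - Marker - 1 with the constant Response = -3.
Clearance is not downstream of the intervention, so its value is determined by the original equations.
Clearance = Dose - 2  [with Dose=1]  = -1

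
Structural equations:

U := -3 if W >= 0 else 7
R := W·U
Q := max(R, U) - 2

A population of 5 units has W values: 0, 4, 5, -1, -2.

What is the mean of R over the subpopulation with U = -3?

Conditioning on U=-3 selects the 3 unit(s) with W ∈ {0, 4, 5}. Their R values: 0, -12, -15. Mean = -9.

-9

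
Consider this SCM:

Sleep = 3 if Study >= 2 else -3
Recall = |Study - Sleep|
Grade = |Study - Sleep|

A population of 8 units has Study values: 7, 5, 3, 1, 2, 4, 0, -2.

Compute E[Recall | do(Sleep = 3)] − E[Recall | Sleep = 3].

The intervention sets Sleep=3 in all 8 units regardless of Study. Recomputing Recall per unit gives 4, 2, 0, 2, 1, 1, 3, 5; average 2.25.
E[Recall|Sleep=3] averages over only the 5 units with Sleep=3 (Study = 7, 5, 3, 2, 4): Recall = 4, 2, 0, 1, 1, mean 1.6.
Difference = 2.25 − 1.6 = 0.65.

0.65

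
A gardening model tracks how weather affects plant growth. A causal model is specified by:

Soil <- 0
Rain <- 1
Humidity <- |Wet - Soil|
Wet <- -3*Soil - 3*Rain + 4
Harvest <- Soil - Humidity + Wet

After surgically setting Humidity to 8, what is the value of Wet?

1

Under do(Humidity=8), the mechanism Humidity <- |Wet - Soil| is discarded; Humidity is fixed at 8.
Since Wet is not a descendant of the intervened variable, it is unaffected.
Wet = -3*Soil - 3*Rain + 4  [with Soil=0, Rain=1]  = 1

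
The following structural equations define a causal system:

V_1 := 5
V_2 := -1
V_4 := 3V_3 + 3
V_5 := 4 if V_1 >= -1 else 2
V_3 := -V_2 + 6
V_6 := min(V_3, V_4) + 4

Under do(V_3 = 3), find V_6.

The intervention breaks the incoming arrows to V_3: V_3 := -V_2 + 6 no longer applies, and V_3 = 3.
V_4 = 3V_3 + 3  [with V_3=3]  = 12
V_6 = min(V_3, V_4) + 4  [with V_3=3, V_4=12]  = 7

7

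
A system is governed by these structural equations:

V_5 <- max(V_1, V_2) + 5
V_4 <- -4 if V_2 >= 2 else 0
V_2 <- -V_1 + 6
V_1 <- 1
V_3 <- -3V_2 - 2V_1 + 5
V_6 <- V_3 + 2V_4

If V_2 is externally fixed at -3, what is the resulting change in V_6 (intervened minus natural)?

Under do(V_2=-3), the mechanism V_2 <- -V_1 + 6 is discarded; V_2 is fixed at -3.
V_3 = -3V_2 - 2V_1 + 5  [with V_2=-3, V_1=1]  = 12
V_4 = -4 if V_2 >= 2 else 0  [with V_2=-3]  = 0
V_6 = V_3 + 2V_4  [with V_3=12, V_4=0]  = 12
Without intervention: V_2 = -V_1 + 6  [with V_1=1]  = 5; V_3 = -3V_2 - 2V_1 + 5  [with V_2=5, V_1=1]  = -12; V_4 = -4 if V_2 >= 2 else 0  [with V_2=5]  = -4; V_6 = V_3 + 2V_4  [with V_3=-12, V_4=-4]  = -20.
Change = 12 − (-20) = 32.

32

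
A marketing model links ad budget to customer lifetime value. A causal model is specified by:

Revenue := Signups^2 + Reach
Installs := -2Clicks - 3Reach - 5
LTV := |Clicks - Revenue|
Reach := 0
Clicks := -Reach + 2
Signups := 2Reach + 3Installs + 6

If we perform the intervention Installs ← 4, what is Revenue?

324

do(Installs=4) replaces the equation Installs := -2Clicks - 3Reach - 5 with the constant Installs = 4.
Signups = 2Reach + 3Installs + 6  [with Reach=0, Installs=4]  = 18
Revenue = Signups^2 + Reach  [with Signups=18, Reach=0]  = 324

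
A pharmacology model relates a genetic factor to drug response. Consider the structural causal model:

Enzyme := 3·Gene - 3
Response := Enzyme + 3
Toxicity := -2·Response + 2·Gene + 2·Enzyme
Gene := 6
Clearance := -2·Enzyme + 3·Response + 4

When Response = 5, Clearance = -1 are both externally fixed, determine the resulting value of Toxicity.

32

The joint intervention fixes Response = 5, Clearance = -1, removing each variable's own equation.
Enzyme = 3·Gene - 3  [with Gene=6]  = 15
Toxicity = -2·Response + 2·Gene + 2·Enzyme  [with Response=5, Gene=6, Enzyme=15]  = 32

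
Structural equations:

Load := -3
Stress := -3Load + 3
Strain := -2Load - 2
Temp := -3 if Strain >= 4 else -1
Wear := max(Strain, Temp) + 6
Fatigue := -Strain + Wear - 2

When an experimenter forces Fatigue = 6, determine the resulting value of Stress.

do(Fatigue=6) replaces the equation Fatigue := -Strain + Wear - 2 with the constant Fatigue = 6.
Stress is not downstream of the intervention, so its value is determined by the original equations.
Stress = -3Load + 3  [with Load=-3]  = 12

12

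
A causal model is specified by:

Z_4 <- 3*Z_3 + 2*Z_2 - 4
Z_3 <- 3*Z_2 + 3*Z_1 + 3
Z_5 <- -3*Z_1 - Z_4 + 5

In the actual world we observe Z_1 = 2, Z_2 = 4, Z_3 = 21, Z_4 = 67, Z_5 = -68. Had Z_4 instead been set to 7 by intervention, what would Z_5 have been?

-8

Intervening sets Z_4 = 7 and removes its equation (Z_4 <- 3*Z_3 + 2*Z_2 - 4).
Z_5 = -3*Z_1 - Z_4 + 5  [with Z_1=2, Z_4=7]  = -8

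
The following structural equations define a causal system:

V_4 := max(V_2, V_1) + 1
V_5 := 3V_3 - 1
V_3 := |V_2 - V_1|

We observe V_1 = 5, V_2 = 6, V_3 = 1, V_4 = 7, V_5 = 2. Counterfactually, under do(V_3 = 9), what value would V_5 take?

26

do(V_3=9) replaces the equation V_3 := |V_2 - V_1| with the constant V_3 = 9.
V_5 = 3V_3 - 1  [with V_3=9]  = 26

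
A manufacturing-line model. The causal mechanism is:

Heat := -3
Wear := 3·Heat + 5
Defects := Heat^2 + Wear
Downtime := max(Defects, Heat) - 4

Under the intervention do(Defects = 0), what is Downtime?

The intervention breaks the incoming arrows to Defects: Defects := Heat^2 + Wear no longer applies, and Defects = 0.
Downtime = max(Defects, Heat) - 4  [with Defects=0, Heat=-3]  = -4

-4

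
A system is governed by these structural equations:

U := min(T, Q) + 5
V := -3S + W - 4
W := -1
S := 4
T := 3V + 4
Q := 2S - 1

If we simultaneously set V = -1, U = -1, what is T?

The joint intervention fixes V = -1, U = -1, removing each variable's own equation.
T = 3V + 4  [with V=-1]  = 1

1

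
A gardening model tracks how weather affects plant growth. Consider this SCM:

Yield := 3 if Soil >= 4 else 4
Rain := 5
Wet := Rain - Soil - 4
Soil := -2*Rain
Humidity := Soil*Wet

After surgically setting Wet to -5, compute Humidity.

The intervention breaks the incoming arrows to Wet: Wet := Rain - Soil - 4 no longer applies, and Wet = -5.
Soil = -2*Rain  [with Rain=5]  = -10
Humidity = Soil*Wet  [with Soil=-10, Wet=-5]  = 50

50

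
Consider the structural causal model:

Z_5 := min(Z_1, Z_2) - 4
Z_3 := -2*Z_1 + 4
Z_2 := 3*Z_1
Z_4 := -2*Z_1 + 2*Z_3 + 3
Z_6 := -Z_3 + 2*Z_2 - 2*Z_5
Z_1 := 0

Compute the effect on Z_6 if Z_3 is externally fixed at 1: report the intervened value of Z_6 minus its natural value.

The intervention breaks the incoming arrows to Z_3: Z_3 := -2*Z_1 + 4 no longer applies, and Z_3 = 1.
Z_2 = 3*Z_1  [with Z_1=0]  = 0
Z_5 = min(Z_1, Z_2) - 4  [with Z_1=0, Z_2=0]  = -4
Z_6 = -Z_3 + 2*Z_2 - 2*Z_5  [with Z_3=1, Z_2=0, Z_5=-4]  = 7
Without intervention: Z_2 = 3*Z_1  [with Z_1=0]  = 0; Z_3 = -2*Z_1 + 4  [with Z_1=0]  = 4; Z_5 = min(Z_1, Z_2) - 4  [with Z_1=0, Z_2=0]  = -4; Z_6 = -Z_3 + 2*Z_2 - 2*Z_5  [with Z_3=4, Z_2=0, Z_5=-4]  = 4.
Change = 7 − 4 = 3.

3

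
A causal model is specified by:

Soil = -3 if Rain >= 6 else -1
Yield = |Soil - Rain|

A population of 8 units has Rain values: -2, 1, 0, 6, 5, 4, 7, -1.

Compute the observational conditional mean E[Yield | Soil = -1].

Conditioning on Soil=-1 selects the 6 unit(s) with Rain ∈ {-2, 1, 0, 5, 4, -1}. Their Yield values: 1, 2, 1, 6, 5, 0. Mean = 2.5.

2.5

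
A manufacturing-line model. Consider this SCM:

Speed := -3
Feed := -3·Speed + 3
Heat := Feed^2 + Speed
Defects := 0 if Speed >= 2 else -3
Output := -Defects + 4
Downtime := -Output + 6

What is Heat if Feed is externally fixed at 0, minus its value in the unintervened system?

-144

The intervention breaks the incoming arrows to Feed: Feed := -3·Speed + 3 no longer applies, and Feed = 0.
Heat = Feed^2 + Speed  [with Feed=0, Speed=-3]  = -3
Without intervention: Feed = -3·Speed + 3  [with Speed=-3]  = 12; Heat = Feed^2 + Speed  [with Feed=12, Speed=-3]  = 141.
Change = -3 − 141 = -144.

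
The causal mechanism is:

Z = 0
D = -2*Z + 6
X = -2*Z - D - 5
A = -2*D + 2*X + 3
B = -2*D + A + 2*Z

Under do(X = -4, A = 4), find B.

Setting X = -4, A = 4 by intervention discards those variables' equations.
D = -2*Z + 6  [with Z=0]  = 6
B = -2*D + A + 2*Z  [with D=6, A=4, Z=0]  = -8

-8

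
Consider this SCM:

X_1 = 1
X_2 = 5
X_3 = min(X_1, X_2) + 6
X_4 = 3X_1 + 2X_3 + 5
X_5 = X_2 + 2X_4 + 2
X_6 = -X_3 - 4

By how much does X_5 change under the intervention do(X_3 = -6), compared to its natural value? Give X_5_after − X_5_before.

do(X_3=-6) replaces the equation X_3 = min(X_1, X_2) + 6 with the constant X_3 = -6.
X_4 = 3X_1 + 2X_3 + 5  [with X_1=1, X_3=-6]  = -4
X_5 = X_2 + 2X_4 + 2  [with X_2=5, X_4=-4]  = -1
Without intervention: X_3 = min(X_1, X_2) + 6  [with X_1=1, X_2=5]  = 7; X_4 = 3X_1 + 2X_3 + 5  [with X_1=1, X_3=7]  = 22; X_5 = X_2 + 2X_4 + 2  [with X_2=5, X_4=22]  = 51.
Change = -1 − 51 = -52.

-52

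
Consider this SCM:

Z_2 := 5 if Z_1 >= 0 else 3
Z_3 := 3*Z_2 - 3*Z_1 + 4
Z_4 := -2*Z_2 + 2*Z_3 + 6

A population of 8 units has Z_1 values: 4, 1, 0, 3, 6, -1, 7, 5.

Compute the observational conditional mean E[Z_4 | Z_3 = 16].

30

Observing Z_3=16 restricts to units where Z_3's equation naturally yields 16: Z_1 ∈ {1, -1}. In that subpopulation Z_4 = 28, 32, mean 30.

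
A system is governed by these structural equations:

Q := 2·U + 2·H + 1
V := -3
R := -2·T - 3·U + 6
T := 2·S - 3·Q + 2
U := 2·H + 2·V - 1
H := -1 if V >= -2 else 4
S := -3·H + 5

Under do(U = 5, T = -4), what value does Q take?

19

Setting U = 5, T = -4 by intervention discards those variables' equations.
H = -1 if V >= -2 else 4  [with V=-3]  = 4
Q = 2·U + 2·H + 1  [with U=5, H=4]  = 19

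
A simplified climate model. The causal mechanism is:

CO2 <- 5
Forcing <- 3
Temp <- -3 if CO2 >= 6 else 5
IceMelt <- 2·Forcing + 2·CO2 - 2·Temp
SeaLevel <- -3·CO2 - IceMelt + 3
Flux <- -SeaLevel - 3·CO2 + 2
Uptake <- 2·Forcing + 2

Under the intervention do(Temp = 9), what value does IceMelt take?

-2

The intervention breaks the incoming arrows to Temp: Temp <- -3 if CO2 >= 6 else 5 no longer applies, and Temp = 9.
IceMelt = 2·Forcing + 2·CO2 - 2·Temp  [with Forcing=3, CO2=5, Temp=9]  = -2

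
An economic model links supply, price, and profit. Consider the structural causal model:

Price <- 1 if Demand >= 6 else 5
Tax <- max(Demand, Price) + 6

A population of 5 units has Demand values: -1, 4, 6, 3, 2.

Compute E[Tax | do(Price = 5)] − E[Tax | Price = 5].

0.2

The intervention sets Price=5 in all 5 units regardless of Demand. Recomputing Tax per unit gives 11, 11, 12, 11, 11; average 11.2.
Conditioning on Price=5 selects the 4 unit(s) with Demand ∈ {-1, 4, 3, 2}. Their Tax values: 11, 11, 11, 11. Mean = 11.
Difference = 11.2 − 11 = 0.2.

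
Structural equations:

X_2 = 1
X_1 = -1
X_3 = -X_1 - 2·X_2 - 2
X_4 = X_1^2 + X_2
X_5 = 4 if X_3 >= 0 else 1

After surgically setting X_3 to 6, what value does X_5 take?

4

do(X_3=6) replaces the equation X_3 = -X_1 - 2·X_2 - 2 with the constant X_3 = 6.
X_5 = 4 if X_3 >= 0 else 1  [with X_3=6]  = 4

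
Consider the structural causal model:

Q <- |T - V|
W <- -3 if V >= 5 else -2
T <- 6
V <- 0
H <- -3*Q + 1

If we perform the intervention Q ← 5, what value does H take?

-14

do(Q=5) replaces the equation Q <- |T - V| with the constant Q = 5.
H = -3*Q + 1  [with Q=5]  = -14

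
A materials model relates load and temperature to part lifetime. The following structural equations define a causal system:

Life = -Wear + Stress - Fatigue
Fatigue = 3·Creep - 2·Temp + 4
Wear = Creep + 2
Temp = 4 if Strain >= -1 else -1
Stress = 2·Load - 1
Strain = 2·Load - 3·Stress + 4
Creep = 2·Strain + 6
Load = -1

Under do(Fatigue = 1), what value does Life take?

-34

do(Fatigue=1) replaces the equation Fatigue = 3·Creep - 2·Temp + 4 with the constant Fatigue = 1.
Stress = 2·Load - 1  [with Load=-1]  = -3
Strain = 2·Load - 3·Stress + 4  [with Load=-1, Stress=-3]  = 11
Creep = 2·Strain + 6  [with Strain=11]  = 28
Wear = Creep + 2  [with Creep=28]  = 30
Life = -Wear + Stress - Fatigue  [with Wear=30, Stress=-3, Fatigue=1]  = -34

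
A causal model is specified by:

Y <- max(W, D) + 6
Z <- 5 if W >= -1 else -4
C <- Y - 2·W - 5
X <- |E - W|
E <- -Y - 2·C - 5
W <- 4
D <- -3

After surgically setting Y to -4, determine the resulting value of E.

The intervention breaks the incoming arrows to Y: Y <- max(W, D) + 6 no longer applies, and Y = -4.
C = Y - 2·W - 5  [with Y=-4, W=4]  = -17
E = -Y - 2·C - 5  [with Y=-4, C=-17]  = 33

33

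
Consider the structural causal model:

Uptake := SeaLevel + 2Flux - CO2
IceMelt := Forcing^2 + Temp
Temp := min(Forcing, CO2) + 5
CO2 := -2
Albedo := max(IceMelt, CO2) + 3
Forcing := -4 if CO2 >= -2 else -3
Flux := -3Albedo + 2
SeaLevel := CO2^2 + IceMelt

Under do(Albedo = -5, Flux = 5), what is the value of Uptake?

33

Under do(Albedo = -5, Flux = 5), each intervened variable's structural equation is replaced by its fixed value.
Forcing = -4 if CO2 >= -2 else -3  [with CO2=-2]  = -4
Temp = min(Forcing, CO2) + 5  [with Forcing=-4, CO2=-2]  = 1
IceMelt = Forcing^2 + Temp  [with Forcing=-4, Temp=1]  = 17
SeaLevel = CO2^2 + IceMelt  [with CO2=-2, IceMelt=17]  = 21
Uptake = SeaLevel + 2Flux - CO2  [with SeaLevel=21, Flux=5, CO2=-2]  = 33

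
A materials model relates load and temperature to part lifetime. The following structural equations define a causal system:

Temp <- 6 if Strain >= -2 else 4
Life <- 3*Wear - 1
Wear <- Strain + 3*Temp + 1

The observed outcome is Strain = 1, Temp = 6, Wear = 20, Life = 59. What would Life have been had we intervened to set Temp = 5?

Under do(Temp=5), the mechanism Temp <- 6 if Strain >= -2 else 4 is discarded; Temp is fixed at 5.
Wear = Strain + 3*Temp + 1  [with Strain=1, Temp=5]  = 17
Life = 3*Wear - 1  [with Wear=17]  = 50

50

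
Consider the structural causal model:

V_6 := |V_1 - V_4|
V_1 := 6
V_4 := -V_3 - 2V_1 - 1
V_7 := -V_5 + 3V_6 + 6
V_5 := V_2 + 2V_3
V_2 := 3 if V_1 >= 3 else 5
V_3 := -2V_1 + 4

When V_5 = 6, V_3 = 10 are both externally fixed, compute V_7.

The joint intervention fixes V_5 = 6, V_3 = 10, removing each variable's own equation.
V_4 = -V_3 - 2V_1 - 1  [with V_3=10, V_1=6]  = -23
V_6 = |V_1 - V_4|  [with V_1=6, V_4=-23]  = 29
V_7 = -V_5 + 3V_6 + 6  [with V_5=6, V_6=29]  = 87

87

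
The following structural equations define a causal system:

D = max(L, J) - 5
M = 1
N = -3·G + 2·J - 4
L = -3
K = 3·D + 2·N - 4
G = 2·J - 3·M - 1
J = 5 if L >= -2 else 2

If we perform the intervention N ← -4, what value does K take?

-21

Intervening sets N = -4 and removes its equation (N = -3·G + 2·J - 4).
J = 5 if L >= -2 else 2  [with L=-3]  = 2
D = max(L, J) - 5  [with L=-3, J=2]  = -3
K = 3·D + 2·N - 4  [with D=-3, N=-4]  = -21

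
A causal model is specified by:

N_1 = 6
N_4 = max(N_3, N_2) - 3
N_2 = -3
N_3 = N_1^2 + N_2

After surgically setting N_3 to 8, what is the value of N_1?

Under do(N_3=8), the mechanism N_3 = N_1^2 + N_2 is discarded; N_3 is fixed at 8.
N_1 is not downstream of the intervention, so its value is determined by the original equations.

6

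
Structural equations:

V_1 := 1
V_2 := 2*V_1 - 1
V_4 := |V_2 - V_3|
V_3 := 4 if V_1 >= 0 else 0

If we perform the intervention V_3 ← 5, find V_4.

The intervention breaks the incoming arrows to V_3: V_3 := 4 if V_1 >= 0 else 0 no longer applies, and V_3 = 5.
V_2 = 2*V_1 - 1  [with V_1=1]  = 1
V_4 = |V_2 - V_3|  [with V_2=1, V_3=5]  = 4

4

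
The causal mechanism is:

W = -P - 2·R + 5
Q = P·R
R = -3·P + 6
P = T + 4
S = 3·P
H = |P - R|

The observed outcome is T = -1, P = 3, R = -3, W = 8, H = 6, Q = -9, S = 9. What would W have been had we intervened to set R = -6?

The intervention breaks the incoming arrows to R: R = -3·P + 6 no longer applies, and R = -6.
P = T + 4  [with T=-1]  = 3
W = -P - 2·R + 5  [with P=3, R=-6]  = 14

14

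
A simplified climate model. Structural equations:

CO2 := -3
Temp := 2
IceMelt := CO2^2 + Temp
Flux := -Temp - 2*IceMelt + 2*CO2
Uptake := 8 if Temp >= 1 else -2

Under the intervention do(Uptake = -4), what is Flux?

-30

The intervention breaks the incoming arrows to Uptake: Uptake := 8 if Temp >= 1 else -2 no longer applies, and Uptake = -4.
Since Flux is not a descendant of the intervened variable, it is unaffected.
IceMelt = CO2^2 + Temp  [with CO2=-3, Temp=2]  = 11
Flux = -Temp - 2*IceMelt + 2*CO2  [with Temp=2, IceMelt=11, CO2=-3]  = -30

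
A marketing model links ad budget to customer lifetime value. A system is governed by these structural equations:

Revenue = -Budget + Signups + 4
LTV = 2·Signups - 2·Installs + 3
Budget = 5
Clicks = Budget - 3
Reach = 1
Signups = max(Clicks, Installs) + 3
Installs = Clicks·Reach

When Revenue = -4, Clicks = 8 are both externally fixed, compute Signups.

11

Under do(Revenue = -4, Clicks = 8), each intervened variable's structural equation is replaced by its fixed value.
Installs = Clicks·Reach  [with Clicks=8, Reach=1]  = 8
Signups = max(Clicks, Installs) + 3  [with Clicks=8, Installs=8]  = 11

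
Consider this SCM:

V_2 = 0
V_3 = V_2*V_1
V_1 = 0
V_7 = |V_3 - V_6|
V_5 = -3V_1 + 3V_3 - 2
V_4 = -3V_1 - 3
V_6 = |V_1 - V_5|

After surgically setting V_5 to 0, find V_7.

Under do(V_5=0), the mechanism V_5 = -3V_1 + 3V_3 - 2 is discarded; V_5 is fixed at 0.
V_3 = V_2*V_1  [with V_2=0, V_1=0]  = 0
V_6 = |V_1 - V_5|  [with V_1=0, V_5=0]  = 0
V_7 = |V_3 - V_6|  [with V_3=0, V_6=0]  = 0

0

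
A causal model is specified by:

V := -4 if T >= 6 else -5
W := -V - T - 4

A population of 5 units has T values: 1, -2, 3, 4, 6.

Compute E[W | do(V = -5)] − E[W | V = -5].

-0.9

The intervention sets V=-5 in all 5 units regardless of T. Recomputing W per unit gives 0, 3, -2, -3, -5; average -1.4.
E[W|V=-5] averages over only the 4 units with V=-5 (T = 1, -2, 3, 4): W = 0, 3, -2, -3, mean -0.5.
Difference = -1.4 − (-0.5) = -0.9.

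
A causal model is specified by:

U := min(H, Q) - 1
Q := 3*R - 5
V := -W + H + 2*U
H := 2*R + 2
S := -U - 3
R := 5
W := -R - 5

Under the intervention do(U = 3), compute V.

28

The intervention breaks the incoming arrows to U: U := min(H, Q) - 1 no longer applies, and U = 3.
H = 2*R + 2  [with R=5]  = 12
W = -R - 5  [with R=5]  = -10
V = -W + H + 2*U  [with W=-10, H=12, U=3]  = 28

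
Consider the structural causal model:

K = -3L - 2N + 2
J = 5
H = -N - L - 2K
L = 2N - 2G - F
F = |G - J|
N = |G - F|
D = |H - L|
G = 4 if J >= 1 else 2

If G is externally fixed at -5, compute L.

30

do(G=-5) replaces the equation G = 4 if J >= 1 else 2 with the constant G = -5.
F = |G - J|  [with G=-5, J=5]  = 10
N = |G - F|  [with G=-5, F=10]  = 15
L = 2N - 2G - F  [with N=15, G=-5, F=10]  = 30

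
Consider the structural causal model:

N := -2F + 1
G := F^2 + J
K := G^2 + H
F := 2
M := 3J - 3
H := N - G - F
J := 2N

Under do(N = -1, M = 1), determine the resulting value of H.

Setting N = -1, M = 1 by intervention discards those variables' equations.
J = 2N  [with N=-1]  = -2
G = F^2 + J  [with F=2, J=-2]  = 2
H = N - G - F  [with N=-1, G=2, F=2]  = -5

-5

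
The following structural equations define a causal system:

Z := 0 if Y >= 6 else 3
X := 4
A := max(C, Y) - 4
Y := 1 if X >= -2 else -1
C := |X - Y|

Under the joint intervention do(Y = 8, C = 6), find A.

4

Setting Y = 8, C = 6 by intervention discards those variables' equations.
A = max(C, Y) - 4  [with C=6, Y=8]  = 4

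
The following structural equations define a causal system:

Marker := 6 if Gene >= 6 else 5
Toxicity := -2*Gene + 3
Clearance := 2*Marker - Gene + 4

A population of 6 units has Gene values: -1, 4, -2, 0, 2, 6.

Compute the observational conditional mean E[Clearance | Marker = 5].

13.4

Conditioning on Marker=5 selects the 5 unit(s) with Gene ∈ {-1, 4, -2, 0, 2}. Their Clearance values: 15, 10, 16, 14, 12. Mean = 13.4.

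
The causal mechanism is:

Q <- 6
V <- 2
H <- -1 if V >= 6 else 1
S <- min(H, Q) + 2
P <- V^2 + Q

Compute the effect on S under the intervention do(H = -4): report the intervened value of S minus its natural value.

-5

The intervention breaks the incoming arrows to H: H <- -1 if V >= 6 else 1 no longer applies, and H = -4.
S = min(H, Q) + 2  [with H=-4, Q=6]  = -2
Without intervention: H = -1 if V >= 6 else 1  [with V=2]  = 1; S = min(H, Q) + 2  [with H=1, Q=6]  = 3.
Change = -2 − 3 = -5.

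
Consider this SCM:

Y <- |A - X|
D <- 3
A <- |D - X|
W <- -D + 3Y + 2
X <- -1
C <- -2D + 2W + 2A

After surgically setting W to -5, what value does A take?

4

do(W=-5) replaces the equation W <- -D + 3Y + 2 with the constant W = -5.
A is not downstream of the intervention, so its value is determined by the original equations.
A = |D - X|  [with D=3, X=-1]  = 4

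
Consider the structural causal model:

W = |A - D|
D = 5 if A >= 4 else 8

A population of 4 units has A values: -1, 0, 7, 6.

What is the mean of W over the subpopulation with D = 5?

1.5

E[W|D=5] averages over only the 2 units with D=5 (A = 7, 6): W = 2, 1, mean 1.5.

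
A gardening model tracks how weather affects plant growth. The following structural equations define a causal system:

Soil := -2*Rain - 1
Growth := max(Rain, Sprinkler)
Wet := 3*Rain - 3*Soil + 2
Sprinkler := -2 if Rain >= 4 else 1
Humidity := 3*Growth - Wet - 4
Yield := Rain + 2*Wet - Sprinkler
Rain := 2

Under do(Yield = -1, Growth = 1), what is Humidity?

-24

Setting Yield = -1, Growth = 1 by intervention discards those variables' equations.
Soil = -2*Rain - 1  [with Rain=2]  = -5
Wet = 3*Rain - 3*Soil + 2  [with Rain=2, Soil=-5]  = 23
Humidity = 3*Growth - Wet - 4  [with Growth=1, Wet=23]  = -24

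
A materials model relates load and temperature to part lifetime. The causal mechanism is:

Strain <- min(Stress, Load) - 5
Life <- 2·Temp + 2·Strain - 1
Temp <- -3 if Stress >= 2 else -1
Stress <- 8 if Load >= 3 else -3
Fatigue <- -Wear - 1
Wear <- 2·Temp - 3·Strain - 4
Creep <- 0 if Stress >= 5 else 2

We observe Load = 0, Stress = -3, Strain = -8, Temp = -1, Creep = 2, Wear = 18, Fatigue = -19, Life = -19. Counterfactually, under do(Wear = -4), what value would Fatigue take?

Intervening sets Wear = -4 and removes its equation (Wear <- 2·Temp - 3·Strain - 4).
Fatigue = -Wear - 1  [with Wear=-4]  = 3

3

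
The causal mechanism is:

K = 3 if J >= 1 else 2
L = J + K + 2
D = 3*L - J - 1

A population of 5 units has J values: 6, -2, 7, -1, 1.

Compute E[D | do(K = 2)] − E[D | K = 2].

7.4

do(K=2) breaks K's dependence on J. With K=2 fixed, D across the units is 23, 7, 25, 9, 13, mean 15.4.
Observing K=2 restricts to units where K's equation naturally yields 2: J ∈ {-2, -1}. In that subpopulation D = 7, 9, mean 8.
Difference = 15.4 − 8 = 7.4.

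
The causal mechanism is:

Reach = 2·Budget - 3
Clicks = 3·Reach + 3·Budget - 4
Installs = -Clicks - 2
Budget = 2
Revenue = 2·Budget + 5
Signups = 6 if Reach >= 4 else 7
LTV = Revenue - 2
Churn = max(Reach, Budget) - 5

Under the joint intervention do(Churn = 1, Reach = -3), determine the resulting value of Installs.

Under do(Churn = 1, Reach = -3), each intervened variable's structural equation is replaced by its fixed value.
Clicks = 3·Reach + 3·Budget - 4  [with Reach=-3, Budget=2]  = -7
Installs = -Clicks - 2  [with Clicks=-7]  = 5

5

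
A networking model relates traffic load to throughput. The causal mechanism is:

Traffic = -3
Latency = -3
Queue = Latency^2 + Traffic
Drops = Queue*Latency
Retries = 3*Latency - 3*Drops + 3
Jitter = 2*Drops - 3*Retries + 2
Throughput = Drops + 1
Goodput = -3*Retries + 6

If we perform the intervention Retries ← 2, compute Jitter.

The intervention breaks the incoming arrows to Retries: Retries = 3*Latency - 3*Drops + 3 no longer applies, and Retries = 2.
Queue = Latency^2 + Traffic  [with Latency=-3, Traffic=-3]  = 6
Drops = Queue*Latency  [with Queue=6, Latency=-3]  = -18
Jitter = 2*Drops - 3*Retries + 2  [with Drops=-18, Retries=2]  = -40

-40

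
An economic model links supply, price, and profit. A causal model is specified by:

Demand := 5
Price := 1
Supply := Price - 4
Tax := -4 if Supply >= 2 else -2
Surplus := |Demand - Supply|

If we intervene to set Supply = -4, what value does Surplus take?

do(Supply=-4) replaces the equation Supply := Price - 4 with the constant Supply = -4.
Surplus = |Demand - Supply|  [with Demand=5, Supply=-4]  = 9

9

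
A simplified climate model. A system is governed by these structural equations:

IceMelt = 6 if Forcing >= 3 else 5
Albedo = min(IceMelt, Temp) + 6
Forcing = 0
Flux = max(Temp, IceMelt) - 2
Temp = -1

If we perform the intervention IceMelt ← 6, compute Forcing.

0

Under do(IceMelt=6), the mechanism IceMelt = 6 if Forcing >= 3 else 5 is discarded; IceMelt is fixed at 6.
Forcing is not downstream of the intervention, so its value is determined by the original equations.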